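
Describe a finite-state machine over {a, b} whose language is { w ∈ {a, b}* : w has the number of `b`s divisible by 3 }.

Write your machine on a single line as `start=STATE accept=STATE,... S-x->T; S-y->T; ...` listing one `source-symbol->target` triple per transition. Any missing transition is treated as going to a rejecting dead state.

start=q0; accept=q0; q0-a->q0; q0-b->q1; q1-a->q1; q1-b->q2; q2-a->q2; q2-b->q0

The only thing that matters is how many `b`s have appeared, reduced mod 3. Use one state per residue: q0 for 0, …, q2 for 2. Reading `b` moves to the next residue; anything else stays put. q0 is accepting.
A 3-state machine:
        a   b  
>* q0   q0  q1 
   q1   q1  q2 
   q2   q2  q0 
(> = start, * = accepting)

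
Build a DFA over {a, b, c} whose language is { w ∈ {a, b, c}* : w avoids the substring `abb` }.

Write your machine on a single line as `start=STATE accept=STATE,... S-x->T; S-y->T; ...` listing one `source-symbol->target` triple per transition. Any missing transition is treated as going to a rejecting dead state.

start=q0; accept=q0,q1,q2; q0-a->q1; q0-b->q0; q0-c->q0; q1-a->q1; q1-b->q2; q1-c->q0; q2-a->q1; q2-b->q3; q2-c->q0; q3-a->q3; q3-b->q3; q3-c->q3

Track partial matches of the forbidden pattern `abb`. State q3 is a dead state reached once `abb` has occurred; every other state accepts. q0 means no part of `abb` is currently matched.
A 4-state machine:
        a   b   c  
>* q0   q1  q0  q0 
 * q1   q1  q2  q0 
 * q2   q1  q3  q0 
   q3   q3  q3  q3 
(> = start, * = accepting)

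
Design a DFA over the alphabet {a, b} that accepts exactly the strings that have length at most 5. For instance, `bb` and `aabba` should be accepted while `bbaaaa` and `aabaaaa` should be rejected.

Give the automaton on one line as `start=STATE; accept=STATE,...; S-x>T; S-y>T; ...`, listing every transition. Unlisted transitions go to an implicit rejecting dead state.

start=s0; accept=s0,s1,s2,s3,s4,s5; s0-a>s1; s0-b>s1; s1-a>s2; s1-b>s2; s2-a>s3; s2-b>s3; s3-a>s4; s3-b>s4; s4-a>s5; s4-b>s5; s5-a>s6; s5-b>s6; s6-a>s6; s6-b>s6

Count input length up to 6: every symbol moves from s0 toward s6, which means 'more than 5' and absorbs. Accept from {s0, s1, s2, s3, s4, s5}.
7 states suffice.
        a   b  
>* s0   s1  s1 
 * s1   s2  s2 
 * s2   s3  s3 
 * s3   s4  s4 
 * s4   s5  s5 
 * s5   s6  s6 
   s6   s6  s6 
(> = start, * = accepting)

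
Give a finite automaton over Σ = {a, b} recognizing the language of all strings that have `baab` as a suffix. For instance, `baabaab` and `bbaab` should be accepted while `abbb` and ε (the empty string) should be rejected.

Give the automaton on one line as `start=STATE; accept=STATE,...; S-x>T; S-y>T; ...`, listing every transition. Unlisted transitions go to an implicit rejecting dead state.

start=S0; accept=S4; S0-a>S0; S0-b>S1; S1-a>S2; S1-b>S1; S2-a>S3; S2-b>S1; S3-a>S0; S3-b>S4; S4-a>S2; S4-b>S1

Let each state record the length of the longest suffix of the input read so far that is also a prefix of `baab`. S1 means the last symbol is `b`; S2 means the last 2 symbols are `ba`; S3 means the last 3 symbols are `baa`; S4 means the last 4 symbols are `baab`. Accept only at S4, where the string currently ends in `baab`.
        a   b  
>  S0   S0  S1 
   S1   S2  S1 
   S2   S3  S1 
   S3   S0  S4 
 * S4   S2  S1 
(> = start, * = accepting)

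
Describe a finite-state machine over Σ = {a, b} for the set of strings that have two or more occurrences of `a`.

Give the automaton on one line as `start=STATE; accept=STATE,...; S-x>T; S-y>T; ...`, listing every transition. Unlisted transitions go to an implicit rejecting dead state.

start=S0; accept=S2,S3; S0-a>S1; S0-b>S0; S1-a>S2; S1-b>S1; S2-a>S3; S2-b>S2; S3-a>S3; S3-b>S3

Only the number of `a`s matters, and only up to 3. Make a chain S0 → S1 → S2 → S3 advanced by each `a` (with S3 absorbing); every other symbol self-loops. The accepting set is {S2, S3}.
        a   b  
>  S0   S1  S0 
   S1   S2  S1 
 * S2   S3  S2 
 * S3   S3  S3 
(> = start, * = accepting)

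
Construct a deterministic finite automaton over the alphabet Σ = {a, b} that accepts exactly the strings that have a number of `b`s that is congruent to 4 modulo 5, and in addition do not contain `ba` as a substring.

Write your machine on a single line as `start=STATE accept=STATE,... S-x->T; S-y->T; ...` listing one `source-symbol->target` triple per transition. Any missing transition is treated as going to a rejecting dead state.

Run two small machines in parallel and take their product. One (5 states) tracks the count of `b`s modulo 5; the other (3 states) tracks partial matches of the forbidden pattern `ba`. Each combined state is a pair, one component from each; accept when both components accept. Minimizing collapses redundant product states.
7 states suffice.
        a   b  
>  s0   s0  s1 
   s1   s2  s3 
   s2   s2  s2 
   s3   s2  s4 
   s4   s2  s5 
 * s5   s2  s6 
   s6   s2  s1 
(> = start, * = accepting)

start=s0; accept=s5; s0-a->s0; s0-b->s1; s1-a->s2; s1-b->s3; s2-a->s2; s2-b->s2; s3-a->s2; s3-b->s4; s4-a->s2; s4-b->s5; s5-a->s2; s5-b->s6; s6-a->s2; s6-b->s1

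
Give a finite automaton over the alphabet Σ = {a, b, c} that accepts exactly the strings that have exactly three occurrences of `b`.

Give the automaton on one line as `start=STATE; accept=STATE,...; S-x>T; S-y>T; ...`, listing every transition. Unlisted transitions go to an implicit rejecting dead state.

start=s0; accept=s3; s0-a>s0; s0-b>s1; s0-c>s0; s1-a>s1; s1-b>s2; s1-c>s1; s2-a>s2; s2-b>s3; s2-c>s2; s3-a>s3; s3-b>s4; s3-c>s3; s4-a>s4; s4-b>s4; s4-c>s4

Count `b`s, saturating at 4: states s0 through s3 mean 0 through 3 `b`s seen; s4 means more than 3. Each `b` increments (capped at s4); other symbols loop. Accept from {s3}.
A 5-state machine:
        a   b   c  
>  s0   s0  s1  s0 
   s1   s1  s2  s1 
   s2   s2  s3  s2 
 * s3   s3  s4  s3 
   s4   s4  s4  s4 
(> = start, * = accepting)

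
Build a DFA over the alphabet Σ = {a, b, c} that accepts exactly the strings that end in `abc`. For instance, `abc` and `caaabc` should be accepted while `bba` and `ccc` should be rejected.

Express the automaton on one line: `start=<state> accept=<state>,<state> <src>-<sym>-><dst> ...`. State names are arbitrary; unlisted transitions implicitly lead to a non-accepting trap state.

start=s0 accept=s3 s0-a->s1 s0-b->s0 s0-c->s0 s1-a->s1 s1-b->s2 s1-c->s0 s2-a->s1 s2-b->s0 s2-c->s3 s3-a->s1 s3-b->s0 s3-c->s0

Remember how much of `abc` the current input suffix matches. State s0 means no match yet; s1 means the last symbol is `a`; s2 means the last 2 symbols are `ab`; s3 means the last 3 symbols are `abc`. Only s3 accepts. On a mismatch, fall back to the longest proper suffix that is still a prefix of `abc`.
4 states suffice.
        a   b   c  
>  s0   s1  s0  s0 
   s1   s1  s2  s0 
   s2   s1  s0  s3 
 * s3   s1  s0  s0 
(> = start, * = accepting)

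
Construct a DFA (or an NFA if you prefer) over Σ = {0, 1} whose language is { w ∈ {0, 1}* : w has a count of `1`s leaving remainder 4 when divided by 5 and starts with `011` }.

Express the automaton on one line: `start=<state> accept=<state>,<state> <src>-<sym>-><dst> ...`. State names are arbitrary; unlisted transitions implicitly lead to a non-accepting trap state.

start=A accept=G A-0->B A-1->C B-0->C B-1->D C-0->C C-1->C D-0->C D-1->E E-0->E E-1->F F-0->F F-1->G G-0->G G-1->H H-0->H H-1->I I-0->I I-1->E

Run two small machines in parallel and take their product. One (5 states) tracks the count of `1`s modulo 5; the other (5 states) tracks whether the input so far still matches the prefix `011`. Each combined state is a pair, one component from each; accept when both components accept. Equivalent product states are then merged.
       0  1 
>  A   B  C 
   B   C  D 
   C   C  C 
   D   C  E 
   E   E  F 
   F   F  G 
 * G   G  H 
   H   H  I 
   I   I  E 
(> = start, * = accepting)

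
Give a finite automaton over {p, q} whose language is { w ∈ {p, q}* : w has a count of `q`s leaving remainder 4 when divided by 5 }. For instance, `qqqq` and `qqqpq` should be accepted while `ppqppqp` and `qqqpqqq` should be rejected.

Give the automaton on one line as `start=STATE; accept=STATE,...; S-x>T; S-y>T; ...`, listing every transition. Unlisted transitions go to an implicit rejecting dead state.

start=S0; accept=S4; S0-p>S0; S0-q>S1; S1-p>S1; S1-q>S2; S2-p>S2; S2-q>S3; S3-p>S3; S3-q>S4; S4-p>S4; S4-q>S0

Keep the running count of `q`s modulo 5: each `q` advances along the cycle S0 → S1 → S2 → S3 → S4 → S0 while other symbols loop. Accept at S4.
A 5-state machine:
        p   q  
>  S0   S0  S1 
   S1   S1  S2 
   S2   S2  S3 
   S3   S3  S4 
 * S4   S4  S0 
(> = start, * = accepting)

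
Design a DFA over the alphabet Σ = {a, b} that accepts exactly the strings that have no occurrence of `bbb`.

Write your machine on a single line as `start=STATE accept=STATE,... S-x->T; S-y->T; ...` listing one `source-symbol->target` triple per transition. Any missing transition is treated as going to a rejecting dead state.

start=S0; accept=S0,S1,S2; S0-a->S0; S0-b->S1; S1-a->S0; S1-b->S2; S2-a->S0; S2-b->S3; S3-a->S3; S3-b->S3

This is the complement of 'contains `bbb`'. Use the same substring-matching states — S0 through S3 holding how much of `bbb` has just been matched — but flip the accepting set: everything except the trap S3 accepts.
4 states suffice.
        a   b  
>* S0   S0  S1 
 * S1   S0  S2 
 * S2   S0  S3 
   S3   S3  S3 
(> = start, * = accepting)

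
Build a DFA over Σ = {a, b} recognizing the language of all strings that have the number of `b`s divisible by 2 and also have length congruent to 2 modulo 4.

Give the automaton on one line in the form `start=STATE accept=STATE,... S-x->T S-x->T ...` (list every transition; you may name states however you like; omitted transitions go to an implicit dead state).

Build one automaton per condition and run them in lockstep. One (2 states) tracks the count of `b`s modulo 2; the other (4 states) tracks the input length modulo 4. Each combined state is a pair, one component from each; accept when both components accept.
        a   b  
>  q0   q1  q2 
   q1   q3  q4 
   q2   q4  q3 
 * q3   q5  q6 
   q4   q6  q5 
   q5   q0  q7 
   q6   q7  q0 
   q7   q2  q1 
(> = start, * = accepting)

start=q0 accept=q3 q0-a->q1 q0-b->q2 q1-a->q3 q1-b->q4 q2-a->q4 q2-b->q3 q3-a->q5 q3-b->q6 q4-a->q6 q4-b->q5 q5-a->q0 q5-b->q7 q6-a->q7 q6-b->q0 q7-a->q2 q7-b->q1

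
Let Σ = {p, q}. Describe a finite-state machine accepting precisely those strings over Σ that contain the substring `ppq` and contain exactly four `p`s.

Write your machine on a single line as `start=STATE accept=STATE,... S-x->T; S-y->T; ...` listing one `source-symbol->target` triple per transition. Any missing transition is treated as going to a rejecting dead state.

Handle the two conditions separately and then intersect. The first has 4 states tracking whether and how much of `ppq` has been seen; the second has 6 states tracking the count of `p`s, saturating at 5. A product state is a pair (one from each), accepting exactly when both do. Equivalent product states are then merged.
With 13 states:
       p  q 
>  A   B  A 
   B   C  D 
   C   E  F 
   D   G  D 
   E   H  I 
   F   I  F 
   G   E  J 
   H   K  L 
   I   L  I 
   J   M  J 
   K   K  K 
 * L   K  L 
   M   H  K 
(> = start, * = accepting)

start=A; accept=L; A-p->B; A-q->A; B-p->C; B-q->D; C-p->E; C-q->F; D-p->G; D-q->D; E-p->H; E-q->I; F-p->I; F-q->F; G-p->E; G-q->J; H-p->K; H-q->L; I-p->L; I-q->I; J-p->M; J-q->J; K-p->K; K-q->K; L-p->K; L-q->L; M-p->H; M-q->K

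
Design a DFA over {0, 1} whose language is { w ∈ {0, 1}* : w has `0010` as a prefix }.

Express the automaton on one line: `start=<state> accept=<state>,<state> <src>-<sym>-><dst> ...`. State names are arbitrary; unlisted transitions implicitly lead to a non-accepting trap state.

start=A accept=E A-0->B A-1->F B-0->C B-1->F C-0->F C-1->D D-0->E D-1->F E-0->E E-1->E F-0->F F-1->F

Walk along `0010` while the input agrees: from A take `0` to B, and so on. Any deviation drops to the rejecting sink F. Once E is reached the prefix is confirmed and every continuation is accepted.
A 6-state machine:
       0  1 
>  A   B  F 
   B   C  F 
   C   F  D 
   D   E  F 
 * E   E  E 
   F   F  F 
(> = start, * = accepting)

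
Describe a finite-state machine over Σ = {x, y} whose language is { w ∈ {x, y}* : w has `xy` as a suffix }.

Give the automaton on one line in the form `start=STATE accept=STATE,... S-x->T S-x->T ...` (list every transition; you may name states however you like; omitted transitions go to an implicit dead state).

start=q0 accept=q2 q0-x->q1 q0-y->q0 q1-x->q1 q1-y->q2 q2-x->q1 q2-y->q0

Let each state record the length of the longest suffix of the input read so far that is also a prefix of `xy`. q1 means the last symbol is `x`; q2 means the last 2 symbols are `xy`. Accept only at q2, where the string currently ends in `xy`.
        x   y  
>  q0   q1  q0 
   q1   q1  q2 
 * q2   q1  q0 
(> = start, * = accepting)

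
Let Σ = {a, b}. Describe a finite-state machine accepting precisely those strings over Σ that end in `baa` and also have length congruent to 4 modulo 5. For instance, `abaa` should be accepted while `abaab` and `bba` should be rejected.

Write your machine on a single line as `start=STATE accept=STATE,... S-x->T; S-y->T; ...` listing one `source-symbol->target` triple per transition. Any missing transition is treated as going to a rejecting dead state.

Build one automaton per condition and run them in lockstep. The first has 4 states tracking how much of the suffix `baa` has currently been matched; the second has 5 states tracking the input length modulo 5. A product state is a pair (one from each), accepting exactly when both do. Equivalent product states are then merged.
An 8-state machine:
        a   b  
>  s0   s1  s1 
   s1   s2  s3 
   s2   s4  s4 
   s3   s5  s4 
   s4   s6  s6 
   s5   s7  s6 
   s6   s0  s0 
 * s7   s0  s0 
(> = start, * = accepting)

start=s0; accept=s7; s0-a->s1; s0-b->s1; s1-a->s2; s1-b->s3; s2-a->s4; s2-b->s4; s3-a->s5; s3-b->s4; s4-a->s6; s4-b->s6; s5-a->s7; s5-b->s6; s6-a->s0; s6-b->s0; s7-a->s0; s7-b->s0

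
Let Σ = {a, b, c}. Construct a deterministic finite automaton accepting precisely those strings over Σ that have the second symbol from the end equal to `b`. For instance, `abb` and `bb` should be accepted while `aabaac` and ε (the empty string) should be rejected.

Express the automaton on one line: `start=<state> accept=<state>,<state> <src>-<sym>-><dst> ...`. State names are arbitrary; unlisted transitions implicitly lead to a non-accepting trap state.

start=S0 accept=S7,S8,S9 S0-a->S1 S0-b->S2 S0-c->S3 S1-a->S4 S1-b->S5 S1-c->S6 S2-a->S7 S2-b->S8 S2-c->S9 S3-a->S10 S3-b->S11 S3-c->S12 S4-a->S4 S4-b->S5 S4-c->S6 S5-a->S7 S5-b->S8 S5-c->S9 S6-a->S10 S6-b->S11 S6-c->S12 S7-a->S4 S7-b->S5 S7-c->S6 S8-a->S7 S8-b->S8 S8-c->S9 S9-a->S10 S9-b->S11 S9-c->S12 S10-a->S4 S10-b->S5 S10-c->S6 S11-a->S7 S11-b->S8 S11-c->S9 S12-a->S10 S12-b->S11 S12-c->S12

A DFA must remember the last 2 symbols (since which symbol is second-to-last isn't known until the input ends). Use one state per possible window of the last ≤2 symbols; accept from those whose window starts with `b`.
A 13-state machine:
          a    b    c  
>  S0     S1   S2   S3 
   S1     S4   S5   S6 
   S2     S7   S8   S9 
   S3    S10  S11  S12 
   S4     S4   S5   S6 
   S5     S7   S8   S9 
   S6    S10  S11  S12 
 * S7     S4   S5   S6 
 * S8     S7   S8   S9 
 * S9    S10  S11  S12 
   S10    S4   S5   S6 
   S11    S7   S8   S9 
   S12   S10  S11  S12 
(> = start, * = accepting)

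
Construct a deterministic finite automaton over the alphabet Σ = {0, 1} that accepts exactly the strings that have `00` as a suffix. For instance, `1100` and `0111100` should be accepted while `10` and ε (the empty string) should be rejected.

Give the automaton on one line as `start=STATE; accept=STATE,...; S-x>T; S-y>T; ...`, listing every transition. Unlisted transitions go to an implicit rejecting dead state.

Remember how much of `00` the current input suffix matches. State S0 means no match yet; S1 means the last symbol is `0`; S2 means the last 2 symbols are `00`. Only S2 accepts. On a mismatch, fall back to the longest proper suffix that is still a prefix of `00`.
3 states suffice.
        0   1  
>  S0   S1  S0 
   S1   S2  S0 
 * S2   S2  S0 
(> = start, * = accepting)

start=S0; accept=S2; S0-0>S1; S0-1>S0; S1-0>S2; S1-1>S0; S2-0>S2; S2-1>S0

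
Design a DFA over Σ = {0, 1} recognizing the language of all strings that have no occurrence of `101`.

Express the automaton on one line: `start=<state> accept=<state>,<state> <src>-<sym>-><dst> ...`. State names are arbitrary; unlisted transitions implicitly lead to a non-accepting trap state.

This is the complement of 'contains `101`'. Use the same substring-matching states — A through D holding how much of `101` has just been matched — but flip the accepting set: everything except the trap D accepts.
4 states suffice.
       0  1 
>* A   A  B 
 * B   C  B 
 * C   A  D 
   D   D  D 
(> = start, * = accepting)

start=A accept=A,B,C A-0->A A-1->B B-0->C B-1->B C-0->A C-1->D D-0->D D-1->D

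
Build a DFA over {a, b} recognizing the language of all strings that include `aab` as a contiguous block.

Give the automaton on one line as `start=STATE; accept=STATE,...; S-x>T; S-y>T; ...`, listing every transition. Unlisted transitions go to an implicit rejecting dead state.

start=S0; accept=S3; S0-a>S1; S0-b>S0; S1-a>S2; S1-b>S0; S2-a>S2; S2-b>S3; S3-a>S3; S3-b>S3

States S0..S2 record the length of the longest prefix of `aab` that matches the current input suffix. Reaching S3 means `aab` has been seen, and we stay there forever. Accept from S3.
With 4 states:
        a   b  
>  S0   S1  S0 
   S1   S2  S0 
   S2   S2  S3 
 * S3   S3  S3 
(> = start, * = accepting)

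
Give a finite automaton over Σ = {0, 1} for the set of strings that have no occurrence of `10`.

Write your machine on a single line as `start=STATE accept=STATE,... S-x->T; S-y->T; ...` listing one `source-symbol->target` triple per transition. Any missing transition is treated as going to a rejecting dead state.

start=A; accept=A,B; A-0->A; A-1->B; B-0->C; B-1->B; C-0->C; C-1->C

This is the complement of 'contains `10`'. Use the same substring-matching states — A through C holding how much of `10` has just been matched — but flip the accepting set: everything except the trap C accepts.
3 states suffice.
       0  1 
>* A   A  B 
 * B   C  B 
   C   C  C 
(> = start, * = accepting)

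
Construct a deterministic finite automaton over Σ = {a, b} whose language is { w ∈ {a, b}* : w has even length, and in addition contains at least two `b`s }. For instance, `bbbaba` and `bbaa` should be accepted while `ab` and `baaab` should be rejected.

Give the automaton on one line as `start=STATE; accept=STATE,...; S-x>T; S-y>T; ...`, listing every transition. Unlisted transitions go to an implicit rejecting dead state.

Run two small machines in parallel and take their product. One (2 states) tracks the input length modulo 2; the other (4 states) tracks the count of `b`s, saturating at 3. Each combined state is a pair, one component from each; accept when both components accept. After merging equivalent states the machine shrinks.
With 6 states:
        a   b  
>  q0   q1  q2 
   q1   q0  q3 
   q2   q3  q4 
   q3   q2  q5 
 * q4   q5  q5 
   q5   q4  q4 
(> = start, * = accepting)

start=q0; accept=q4; q0-a>q1; q0-b>q2; q1-a>q0; q1-b>q3; q2-a>q3; q2-b>q4; q3-a>q2; q3-b>q5; q4-a>q5; q4-b>q5; q5-a>q4; q5-b>q4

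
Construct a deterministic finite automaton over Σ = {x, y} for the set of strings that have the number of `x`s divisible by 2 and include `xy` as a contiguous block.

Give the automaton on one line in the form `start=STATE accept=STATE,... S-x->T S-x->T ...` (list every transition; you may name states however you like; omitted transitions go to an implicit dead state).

Build one automaton per condition and run them in lockstep. The first has 2 states tracking the count of `x`s modulo 2; the second has 3 states tracking whether and how much of `xy` has been seen. A product state is a pair (one from each), accepting exactly when both do.
       x  y 
>  A   B  A 
   B   C  D 
   C   B  E 
   D   E  D 
 * E   D  E 
(> = start, * = accepting)

start=A accept=E A-x->B A-y->A B-x->C B-y->D C-x->B C-y->E D-x->E D-y->D E-x->D E-y->E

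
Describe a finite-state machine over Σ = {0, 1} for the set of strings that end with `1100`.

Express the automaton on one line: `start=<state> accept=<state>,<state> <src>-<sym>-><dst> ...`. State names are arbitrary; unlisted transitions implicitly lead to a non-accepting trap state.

Let each state record the length of the longest suffix of the input read so far that is also a prefix of `1100`. q1 means the last symbol is `1`; q2 means the last 2 symbols are `11`; q3 means the last 3 symbols are `110`; q4 means the last 4 symbols are `1100`. Accept only at q4, where the string currently ends in `1100`.
5 states suffice.
        0   1  
>  q0   q0  q1 
   q1   q0  q2 
   q2   q3  q2 
   q3   q4  q1 
 * q4   q0  q1 
(> = start, * = accepting)

start=q0 accept=q4 q0-0->q0 q0-1->q1 q1-0->q0 q1-1->q2 q2-0->q3 q2-1->q2 q3-0->q4 q3-1->q1 q4-0->q0 q4-1->q1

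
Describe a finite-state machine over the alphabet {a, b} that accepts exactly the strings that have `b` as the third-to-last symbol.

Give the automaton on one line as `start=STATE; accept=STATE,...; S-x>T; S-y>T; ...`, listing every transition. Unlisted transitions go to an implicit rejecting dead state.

start=q0; accept=q11,q12,q13,q14; q0-a>q1; q0-b>q2; q1-a>q3; q1-b>q4; q2-a>q5; q2-b>q6; q3-a>q7; q3-b>q8; q4-a>q9; q4-b>q10; q5-a>q11; q5-b>q12; q6-a>q13; q6-b>q14; q7-a>q7; q7-b>q8; q8-a>q9; q8-b>q10; q9-a>q11; q9-b>q12; q10-a>q13; q10-b>q14; q11-a>q7; q11-b>q8; q12-a>q9; q12-b>q10; q13-a>q11; q13-b>q12; q14-a>q13; q14-b>q14

A DFA must remember the last 3 symbols (since which symbol is third-to-last isn't known until the input ends). Use one state per possible window of the last ≤3 symbols; accept from those whose window starts with `b`.
          a    b  
>  q0     q1   q2 
   q1     q3   q4 
   q2     q5   q6 
   q3     q7   q8 
   q4     q9  q10 
   q5    q11  q12 
   q6    q13  q14 
   q7     q7   q8 
   q8     q9  q10 
   q9    q11  q12 
   q10   q13  q14 
 * q11    q7   q8 
 * q12    q9  q10 
 * q13   q11  q12 
 * q14   q13  q14 
(> = start, * = accepting)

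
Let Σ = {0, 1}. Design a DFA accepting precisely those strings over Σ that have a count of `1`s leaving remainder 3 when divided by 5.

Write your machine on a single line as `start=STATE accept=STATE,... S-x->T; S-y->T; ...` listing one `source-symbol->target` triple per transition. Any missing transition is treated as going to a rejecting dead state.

start=q0; accept=q3; q0-0->q0; q0-1->q1; q1-0->q1; q1-1->q2; q2-0->q2; q2-1->q3; q3-0->q3; q3-1->q4; q4-0->q4; q4-1->q0

The only thing that matters is how many `1`s have appeared, reduced mod 5. Use one state per residue: q0 for 0, …, q4 for 4. Reading `1` moves to the next residue; anything else stays put. q3 is accepting.
5 states suffice.
        0   1  
>  q0   q0  q1 
   q1   q1  q2 
   q2   q2  q3 
 * q3   q3  q4 
   q4   q4  q0 
(> = start, * = accepting)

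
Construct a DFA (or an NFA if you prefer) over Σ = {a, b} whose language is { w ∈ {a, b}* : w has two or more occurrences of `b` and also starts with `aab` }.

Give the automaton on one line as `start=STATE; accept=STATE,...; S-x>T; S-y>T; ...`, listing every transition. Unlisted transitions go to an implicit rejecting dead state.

start=s0; accept=s5; s0-a>s1; s0-b>s2; s1-a>s3; s1-b>s2; s2-a>s2; s2-b>s2; s3-a>s2; s3-b>s4; s4-a>s4; s4-b>s5; s5-a>s5; s5-b>s5

Handle the two conditions separately and then intersect. One (4 states) tracks the count of `b`s, saturating at 3; the other (5 states) tracks whether the input so far still matches the prefix `aab`. Each combined state is a pair, one component from each; accept when both components accept. Equivalent product states are then merged.
6 states suffice.
        a   b  
>  s0   s1  s2 
   s1   s3  s2 
   s2   s2  s2 
   s3   s2  s4 
   s4   s4  s5 
 * s5   s5  s5 
(> = start, * = accepting)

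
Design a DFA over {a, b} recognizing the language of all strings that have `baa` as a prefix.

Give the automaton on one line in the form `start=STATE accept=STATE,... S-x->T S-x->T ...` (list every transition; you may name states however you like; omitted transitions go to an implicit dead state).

Check the first 3 symbols one by one: q0 through q2 record how many have matched `baa` so far; any wrong symbol goes to the dead state q4. After all 3 match we enter the accepting sink q3.
        a   b  
>  q0   q4  q1 
   q1   q2  q4 
   q2   q3  q4 
 * q3   q3  q3 
   q4   q4  q4 
(> = start, * = accepting)

start=q0 accept=q3 q0-a->q4 q0-b->q1 q1-a->q2 q1-b->q4 q2-a->q3 q2-b->q4 q3-a->q3 q3-b->q3 q4-a->q4 q4-b->q4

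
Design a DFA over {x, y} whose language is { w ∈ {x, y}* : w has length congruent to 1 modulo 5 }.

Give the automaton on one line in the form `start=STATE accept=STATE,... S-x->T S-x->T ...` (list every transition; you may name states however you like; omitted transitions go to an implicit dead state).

Count input length modulo 5: every symbol advances one step around the cycle A → B → C → D → E → A. Accept at B.
5 states suffice.
       x  y 
>  A   B  B 
 * B   C  C 
   C   D  D 
   D   E  E 
   E   A  A 
(> = start, * = accepting)

start=A accept=B A-x->B A-y->B B-x->C B-y->C C-x->D C-y->D D-x->E D-y->E E-x->A E-y->A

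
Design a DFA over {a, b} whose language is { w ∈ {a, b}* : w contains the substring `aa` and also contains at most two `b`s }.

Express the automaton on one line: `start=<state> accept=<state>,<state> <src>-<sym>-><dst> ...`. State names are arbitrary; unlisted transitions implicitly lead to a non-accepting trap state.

Build one automaton per condition and run them in lockstep. The first has 3 states tracking whether and how much of `aa` has been seen; the second has 4 states tracking the count of `b`s, saturating at 3. A product state is a pair (one from each), accepting exactly when both do. Equivalent product states are then merged.
A 10-state machine:
        a   b  
>  s0   s1  s2 
   s1   s3  s2 
   s2   s4  s5 
 * s3   s3  s6 
   s4   s6  s5 
   s5   s7  s8 
 * s6   s6  s9 
   s7   s9  s8 
   s8   s8  s8 
 * s9   s9  s8 
(> = start, * = accepting)

start=s0 accept=s3,s6,s9 s0-a->s1 s0-b->s2 s1-a->s3 s1-b->s2 s2-a->s4 s2-b->s5 s3-a->s3 s3-b->s6 s4-a->s6 s4-b->s5 s5-a->s7 s5-b->s8 s6-a->s6 s6-b->s9 s7-a->s9 s7-b->s8 s8-a->s8 s8-b->s8 s9-a->s9 s9-b->s8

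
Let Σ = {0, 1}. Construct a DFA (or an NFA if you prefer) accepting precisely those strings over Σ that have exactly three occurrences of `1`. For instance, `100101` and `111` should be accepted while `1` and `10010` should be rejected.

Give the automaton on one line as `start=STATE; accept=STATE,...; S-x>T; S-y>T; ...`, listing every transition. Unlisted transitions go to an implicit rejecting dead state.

Only the number of `1`s matters, and only up to 4. Make a chain S0 → S1 → S2 → S3 → S4 advanced by each `1` (with S4 absorbing); every other symbol self-loops. The accepting set is {S3}.
With 5 states:
        0   1  
>  S0   S0  S1 
   S1   S1  S2 
   S2   S2  S3 
 * S3   S3  S4 
   S4   S4  S4 
(> = start, * = accepting)

start=S0; accept=S3; S0-0>S0; S0-1>S1; S1-0>S1; S1-1>S2; S2-0>S2; S2-1>S3; S3-0>S3; S3-1>S4; S4-0>S4; S4-1>S4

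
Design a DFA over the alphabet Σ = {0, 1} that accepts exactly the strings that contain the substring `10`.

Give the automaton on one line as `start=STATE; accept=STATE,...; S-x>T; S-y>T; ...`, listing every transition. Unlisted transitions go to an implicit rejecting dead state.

States q0..q1 record the length of the longest prefix of `10` that matches the current input suffix. Reaching q2 means `10` has been seen, and we stay there forever. Accept from q2.
A 3-state machine:
        0   1  
>  q0   q0  q1 
   q1   q2  q1 
 * q2   q2  q2 
(> = start, * = accepting)

start=q0; accept=q2; q0-0>q0; q0-1>q1; q1-0>q2; q1-1>q1; q2-0>q2; q2-1>q2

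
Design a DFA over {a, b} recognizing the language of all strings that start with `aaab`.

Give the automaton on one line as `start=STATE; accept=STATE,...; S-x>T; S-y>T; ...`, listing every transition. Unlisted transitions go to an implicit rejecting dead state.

start=S0; accept=S4; S0-a>S1; S0-b>S5; S1-a>S2; S1-b>S5; S2-a>S3; S2-b>S5; S3-a>S5; S3-b>S4; S4-a>S4; S4-b>S4; S5-a>S5; S5-b>S5

Walk along `aaab` while the input agrees: from S0 take `a` to S1, and so on. Any deviation drops to the rejecting sink S5. Once S4 is reached the prefix is confirmed and every continuation is accepted.
        a   b  
>  S0   S1  S5 
   S1   S2  S5 
   S2   S3  S5 
   S3   S5  S4 
 * S4   S4  S4 
   S5   S5  S5 
(> = start, * = accepting)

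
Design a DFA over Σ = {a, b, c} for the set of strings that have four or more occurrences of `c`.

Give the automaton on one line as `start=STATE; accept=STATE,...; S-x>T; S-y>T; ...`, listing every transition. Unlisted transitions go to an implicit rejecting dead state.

Count `c`s, saturating at 5: states S0 through S4 mean 0 through 4 `c`s seen; S5 means more than 4. Each `c` increments (capped at S5); other symbols loop. Accept from {S4, S5}.
A 6-state machine:
        a   b   c  
>  S0   S0  S0  S1 
   S1   S1  S1  S2 
   S2   S2  S2  S3 
   S3   S3  S3  S4 
 * S4   S4  S4  S5 
 * S5   S5  S5  S5 
(> = start, * = accepting)

start=S0; accept=S4,S5; S0-a>S0; S0-b>S0; S0-c>S1; S1-a>S1; S1-b>S1; S1-c>S2; S2-a>S2; S2-b>S2; S2-c>S3; S3-a>S3; S3-b>S3; S3-c>S4; S4-a>S4; S4-b>S4; S4-c>S5; S5-a>S5; S5-b>S5; S5-c>S5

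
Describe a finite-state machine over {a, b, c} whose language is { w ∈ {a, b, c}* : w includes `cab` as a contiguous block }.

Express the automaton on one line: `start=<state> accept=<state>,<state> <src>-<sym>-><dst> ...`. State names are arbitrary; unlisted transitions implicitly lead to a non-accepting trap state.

start=q0 accept=q3 q0-a->q0 q0-b->q0 q0-c->q1 q1-a->q2 q1-b->q0 q1-c->q1 q2-a->q0 q2-b->q3 q2-c->q1 q3-a->q3 q3-b->q3 q3-c->q3

States q0..q2 record the length of the longest prefix of `cab` that matches the current input suffix. Reaching q3 means `cab` has been seen, and we stay there forever. Accept from q3.
4 states suffice.
        a   b   c  
>  q0   q0  q0  q1 
   q1   q2  q0  q1 
   q2   q0  q3  q1 
 * q3   q3  q3  q3 
(> = start, * = accepting)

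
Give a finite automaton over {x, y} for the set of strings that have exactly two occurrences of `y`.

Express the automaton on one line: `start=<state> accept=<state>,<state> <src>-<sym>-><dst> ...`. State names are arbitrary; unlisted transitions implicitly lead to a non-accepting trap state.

start=A accept=C A-x->A A-y->B B-x->B B-y->C C-x->C C-y->D D-x->D D-y->D

Only the number of `y`s matters, and only up to 3. Make a chain A → B → C → D advanced by each `y` (with D absorbing); every other symbol self-loops. The accepting set is {C}.
4 states suffice.
       x  y 
>  A   A  B 
   B   B  C 
 * C   C  D 
   D   D  D 
(> = start, * = accepting)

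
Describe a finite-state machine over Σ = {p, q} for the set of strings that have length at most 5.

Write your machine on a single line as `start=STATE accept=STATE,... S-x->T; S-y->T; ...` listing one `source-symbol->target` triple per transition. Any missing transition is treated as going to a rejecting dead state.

start=s0; accept=s0,s1,s2,s3,s4,s5; s0-p->s1; s0-q->s1; s1-p->s2; s1-q->s2; s2-p->s3; s2-q->s3; s3-p->s4; s3-q->s4; s4-p->s5; s4-q->s5; s5-p->s6; s5-q->s6; s6-p->s6; s6-q->s6

We only need to distinguish lengths 0, 1, …, 5, and '>5'. Chain s0 → s1 → s2 → s3 → s4 → s5 → s6 on every symbol, with s6 looping. Accepting states: {s0, s1, s2, s3, s4, s5}.
With 7 states:
        p   q  
>* s0   s1  s1 
 * s1   s2  s2 
 * s2   s3  s3 
 * s3   s4  s4 
 * s4   s5  s5 
 * s5   s6  s6 
   s6   s6  s6 
(> = start, * = accepting)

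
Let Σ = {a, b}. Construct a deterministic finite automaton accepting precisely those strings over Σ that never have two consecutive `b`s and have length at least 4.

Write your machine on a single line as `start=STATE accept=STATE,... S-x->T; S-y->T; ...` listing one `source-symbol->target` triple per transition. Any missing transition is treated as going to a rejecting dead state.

Build one automaton per condition and run them in lockstep. One (3 states) tracks partial matches of the forbidden pattern `bb`; the other (6 states) tracks the input length, saturating at 5. Each combined state is a pair, one component from each; accept when both components accept.
15 states suffice.
          a    b  
>  s0     s1   s2 
   s1     s3   s4 
   s2     s3   s5 
   s3     s6   s7 
   s4     s6   s8 
   s5     s8   s8 
   s6     s9  s10 
   s7     s9  s11 
   s8    s11  s11 
 * s9    s12  s13 
 * s10   s12  s14 
   s11   s14  s14 
 * s12   s12  s13 
 * s13   s12  s14 
   s14   s14  s14 
(> = start, * = accepting)

start=s0; accept=s9,s10,s12,s13; s0-a->s1; s0-b->s2; s1-a->s3; s1-b->s4; s2-a->s3; s2-b->s5; s3-a->s6; s3-b->s7; s4-a->s6; s4-b->s8; s5-a->s8; s5-b->s8; s6-a->s9; s6-b->s10; s7-a->s9; s7-b->s11; s8-a->s11; s8-b->s11; s9-a->s12; s9-b->s13; s10-a->s12; s10-b->s14; s11-a->s14; s11-b->s14; s12-a->s12; s12-b->s13; s13-a->s12; s13-b->s14; s14-a->s14; s14-b->s14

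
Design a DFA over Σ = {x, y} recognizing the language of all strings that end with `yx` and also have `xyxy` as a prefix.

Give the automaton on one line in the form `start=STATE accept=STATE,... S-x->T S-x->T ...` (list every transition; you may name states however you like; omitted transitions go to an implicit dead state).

Build one automaton per condition and run them in lockstep. The first has 3 states tracking how much of the suffix `yx` has currently been matched; the second has 6 states tracking whether the input so far still matches the prefix `xyxy`. A product state is a pair (one from each), accepting exactly when both do. After merging equivalent states the machine shrinks.
An 8-state machine:
        x   y  
>  S0   S1  S2 
   S1   S2  S3 
   S2   S2  S2 
   S3   S4  S2 
   S4   S2  S5 
   S5   S6  S5 
 * S6   S7  S5 
   S7   S7  S5 
(> = start, * = accepting)

start=S0 accept=S6 S0-x->S1 S0-y->S2 S1-x->S2 S1-y->S3 S2-x->S2 S2-y->S2 S3-x->S4 S3-y->S2 S4-x->S2 S4-y->S5 S5-x->S6 S5-y->S5 S6-x->S7 S6-y->S5 S7-x->S7 S7-y->S5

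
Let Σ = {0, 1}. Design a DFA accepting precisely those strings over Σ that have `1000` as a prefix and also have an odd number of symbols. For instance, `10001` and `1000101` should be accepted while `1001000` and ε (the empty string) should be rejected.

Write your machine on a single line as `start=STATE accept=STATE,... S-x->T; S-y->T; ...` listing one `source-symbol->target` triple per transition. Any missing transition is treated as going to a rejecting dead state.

Handle the two conditions separately and then intersect. The first has 6 states tracking whether the input so far still matches the prefix `1000`; the second has 2 states tracking the input length modulo 2. A product state is a pair (one from each), accepting exactly when both do.
With 8 states:
        0   1  
>  S0   S1  S2 
   S1   S3  S3 
   S2   S4  S3 
   S3   S1  S1 
   S4   S5  S1 
   S5   S6  S3 
   S6   S7  S7 
 * S7   S6  S6 
(> = start, * = accepting)

start=S0; accept=S7; S0-0->S1; S0-1->S2; S1-0->S3; S1-1->S3; S2-0->S4; S2-1->S3; S3-0->S1; S3-1->S1; S4-0->S5; S4-1->S1; S5-0->S6; S5-1->S3; S6-0->S7; S6-1->S7; S7-0->S6; S7-1->S6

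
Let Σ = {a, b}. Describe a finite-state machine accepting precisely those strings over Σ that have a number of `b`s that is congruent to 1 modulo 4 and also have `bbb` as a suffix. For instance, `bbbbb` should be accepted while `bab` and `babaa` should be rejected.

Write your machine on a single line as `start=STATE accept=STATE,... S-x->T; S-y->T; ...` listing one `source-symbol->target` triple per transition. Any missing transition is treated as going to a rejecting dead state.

start=S0; accept=S6; S0-a->S0; S0-b->S1; S1-a->S1; S1-b->S2; S2-a->S2; S2-b->S3; S3-a->S4; S3-b->S5; S4-a->S4; S4-b->S0; S5-a->S0; S5-b->S6; S6-a->S1; S6-b->S2

Build one automaton per condition and run them in lockstep. The first has 4 states tracking the count of `b`s modulo 4; the second has 4 states tracking how much of the suffix `bbb` has currently been matched. A product state is a pair (one from each), accepting exactly when both do. After merging equivalent states the machine shrinks.
        a   b  
>  S0   S0  S1 
   S1   S1  S2 
   S2   S2  S3 
   S3   S4  S5 
   S4   S4  S0 
   S5   S0  S6 
 * S6   S1  S2 
(> = start, * = accepting)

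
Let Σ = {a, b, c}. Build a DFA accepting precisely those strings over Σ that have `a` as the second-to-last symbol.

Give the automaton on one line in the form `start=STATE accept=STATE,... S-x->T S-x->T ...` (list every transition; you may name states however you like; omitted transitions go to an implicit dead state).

start=s0 accept=s4,s5,s6 s0-a->s1 s0-b->s2 s0-c->s3 s1-a->s4 s1-b->s5 s1-c->s6 s2-a->s7 s2-b->s8 s2-c->s9 s3-a->s10 s3-b->s11 s3-c->s12 s4-a->s4 s4-b->s5 s4-c->s6 s5-a->s7 s5-b->s8 s5-c->s9 s6-a->s10 s6-b->s11 s6-c->s12 s7-a->s4 s7-b->s5 s7-c->s6 s8-a->s7 s8-b->s8 s8-c->s9 s9-a->s10 s9-b->s11 s9-c->s12 s10-a->s4 s10-b->s5 s10-c->s6 s11-a->s7 s11-b->s8 s11-c->s9 s12-a->s10 s12-b->s11 s12-c->s12

Because acceptance depends on a position counted from the end, the machine has to buffer the most recent 2 symbols. Make each state the string of the last up-to-2 symbols read; on input `x` shift the window left and append `x`. Accept when the buffered window has length 2 and begins with `a`.
A 13-state machine:
          a    b    c  
>  s0     s1   s2   s3 
   s1     s4   s5   s6 
   s2     s7   s8   s9 
   s3    s10  s11  s12 
 * s4     s4   s5   s6 
 * s5     s7   s8   s9 
 * s6    s10  s11  s12 
   s7     s4   s5   s6 
   s8     s7   s8   s9 
   s9    s10  s11  s12 
   s10    s4   s5   s6 
   s11    s7   s8   s9 
   s12   s10  s11  s12 
(> = start, * = accepting)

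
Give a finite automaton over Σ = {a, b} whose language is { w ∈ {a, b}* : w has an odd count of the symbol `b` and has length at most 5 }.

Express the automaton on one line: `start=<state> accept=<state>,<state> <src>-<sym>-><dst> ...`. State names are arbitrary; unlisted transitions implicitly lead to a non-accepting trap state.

Run two small machines in parallel and take their product. One (2 states) tracks the count of `b`s modulo 2; the other (7 states) tracks the input length, saturating at 6. Each combined state is a pair, one component from each; accept when both components accept.
A 13-state machine:
          a    b  
>  s0     s1   s2 
   s1     s3   s4 
 * s2     s4   s3 
   s3     s5   s6 
 * s4     s6   s5 
   s5     s7   s8 
 * s6     s8   s7 
   s7     s9  s10 
 * s8    s10   s9 
   s9    s11  s12 
 * s10   s12  s11 
   s11   s11  s12 
   s12   s12  s11 
(> = start, * = accepting)

start=s0 accept=s2,s4,s6,s8,s10 s0-a->s1 s0-b->s2 s1-a->s3 s1-b->s4 s2-a->s4 s2-b->s3 s3-a->s5 s3-b->s6 s4-a->s6 s4-b->s5 s5-a->s7 s5-b->s8 s6-a->s8 s6-b->s7 s7-a->s9 s7-b->s10 s8-a->s10 s8-b->s9 s9-a->s11 s9-b->s12 s10-a->s12 s10-b->s11 s11-a->s11 s11-b->s12 s12-a->s12 s12-b->s11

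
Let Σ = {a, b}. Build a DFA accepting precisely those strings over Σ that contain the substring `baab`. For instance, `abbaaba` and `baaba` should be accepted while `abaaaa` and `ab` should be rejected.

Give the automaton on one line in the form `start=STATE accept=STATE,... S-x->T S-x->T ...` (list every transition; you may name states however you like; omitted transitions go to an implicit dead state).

States S0..S3 record the length of the longest prefix of `baab` that matches the current input suffix. Reaching S4 means `baab` has been seen, and we stay there forever. Accept from S4.
A 5-state machine:
        a   b  
>  S0   S0  S1 
   S1   S2  S1 
   S2   S3  S1 
   S3   S0  S4 
 * S4   S4  S4 
(> = start, * = accepting)

start=S0 accept=S4 S0-a->S0 S0-b->S1 S1-a->S2 S1-b->S1 S2-a->S3 S2-b->S1 S3-a->S0 S3-b->S4 S4-a->S4 S4-b->S4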